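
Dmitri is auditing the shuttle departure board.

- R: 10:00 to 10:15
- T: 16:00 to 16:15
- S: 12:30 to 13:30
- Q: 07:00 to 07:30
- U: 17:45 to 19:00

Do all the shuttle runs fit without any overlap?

Sorted by start: Q, R, S, T, U.
R starts after Q ends — done with Q.
S starts after R ends — done with R.
T starts after S ends — done with S.
U starts after T ends.
Every pair is clear; the schedule has no overlaps.

Yes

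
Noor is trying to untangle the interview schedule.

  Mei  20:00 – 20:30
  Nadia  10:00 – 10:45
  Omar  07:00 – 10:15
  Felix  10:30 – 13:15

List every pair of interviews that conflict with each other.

Felix & Nadia, Nadia & Omar

Sorted by start: Omar, Nadia, Felix, Mei.
Nadia starts before Omar ends → Omar and Nadia overlap.
Felix starts after Omar ends — done with Omar.
Felix starts before Nadia ends → Nadia and Felix overlap.
Mei starts after Nadia ends.
Mei starts after Felix ends.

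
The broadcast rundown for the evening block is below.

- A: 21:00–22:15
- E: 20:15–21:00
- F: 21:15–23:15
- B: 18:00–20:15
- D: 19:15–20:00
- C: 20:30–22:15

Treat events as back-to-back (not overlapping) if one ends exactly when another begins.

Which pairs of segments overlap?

Sorted by start: B, D, E, C, A, F.
D starts before B ends → B and D overlap.
E starts exactly when B ends (back-to-back, no overlap) — done with B.
E starts after D ends — done with D.
C starts before E ends → E and C overlap.
A starts exactly when E ends (back-to-back, no overlap) — done with E.
A starts before C ends → C and A overlap.
F starts before C ends → C and F overlap.
F starts before A ends → A and F overlap.

A & C, A & F, B & D, C & E, C & F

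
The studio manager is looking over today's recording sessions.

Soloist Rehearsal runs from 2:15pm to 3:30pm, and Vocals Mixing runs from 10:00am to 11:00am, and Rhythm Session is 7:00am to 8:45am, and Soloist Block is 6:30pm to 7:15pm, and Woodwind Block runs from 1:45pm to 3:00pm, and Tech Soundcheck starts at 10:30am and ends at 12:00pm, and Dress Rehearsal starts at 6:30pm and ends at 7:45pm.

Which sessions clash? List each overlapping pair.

Sorted by start: Rhythm Session, Vocals Mixing, Tech Soundcheck, Woodwind Block, Soloist Rehearsal, Dress Rehearsal, Soloist Block.
Vocals Mixing starts after Rhythm Session ends, so nothing later overlaps Rhythm Session either.
Tech Soundcheck starts before Vocals Mixing ends → Vocals Mixing and Tech Soundcheck overlap.
Woodwind Block starts after Vocals Mixing ends, so nothing later overlaps Vocals Mixing either.
Woodwind Block starts after Tech Soundcheck ends, so nothing later overlaps Tech Soundcheck either.
Soloist Rehearsal starts before Woodwind Block ends → Woodwind Block and Soloist Rehearsal overlap.
Dress Rehearsal starts after Woodwind Block ends, so nothing later overlaps Woodwind Block either.
Dress Rehearsal starts after Soloist Rehearsal ends, so nothing later overlaps Soloist Rehearsal either.
Soloist Block starts before Dress Rehearsal ends → Dress Rehearsal and Soloist Block overlap.

Dress Rehearsal & Soloist Block, Soloist Rehearsal & Woodwind Block, Tech Soundcheck & Vocals Mixing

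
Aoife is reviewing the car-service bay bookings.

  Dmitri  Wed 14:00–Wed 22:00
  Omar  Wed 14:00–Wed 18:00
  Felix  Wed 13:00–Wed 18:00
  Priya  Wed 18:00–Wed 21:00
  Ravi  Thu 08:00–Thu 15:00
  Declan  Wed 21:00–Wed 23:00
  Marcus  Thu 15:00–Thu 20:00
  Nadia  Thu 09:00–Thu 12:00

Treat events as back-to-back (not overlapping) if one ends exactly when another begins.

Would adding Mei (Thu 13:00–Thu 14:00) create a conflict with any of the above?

Felix: ends Wed 18:00 at or before Mei starts Thu 13:00 → clear.
Dmitri: ends Wed 22:00 at or before Mei starts Thu 13:00 → clear.
Omar: ends Wed 18:00 at or before Mei starts Thu 13:00 → clear.
Priya: ends Wed 21:00 at or before Mei starts Thu 13:00 → clear.
Declan: ends Wed 23:00 at or before Mei starts Thu 13:00 → clear.
Ravi: starts Thu 08:00 before Mei ends Thu 14:00, and ends Thu 15:00 after Mei starts Thu 13:00 → overlap.
Nadia: ends Thu 12:00 at or before Mei starts Thu 13:00 → clear.
Marcus: starts Thu 15:00 at or after Mei ends Thu 14:00 → clear.
Mei overlaps Ravi.

Yes — it overlaps Ravi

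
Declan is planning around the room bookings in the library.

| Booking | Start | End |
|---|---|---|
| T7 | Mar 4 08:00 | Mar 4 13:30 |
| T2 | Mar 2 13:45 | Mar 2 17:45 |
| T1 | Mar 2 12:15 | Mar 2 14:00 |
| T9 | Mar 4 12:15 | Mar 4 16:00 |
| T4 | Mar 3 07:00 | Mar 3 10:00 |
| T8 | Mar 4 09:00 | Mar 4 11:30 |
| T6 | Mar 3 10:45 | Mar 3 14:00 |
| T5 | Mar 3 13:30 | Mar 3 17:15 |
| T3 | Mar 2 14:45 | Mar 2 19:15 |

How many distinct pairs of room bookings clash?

5

Sorted by start: T1, T2, T3, T4, T6, T5, T7, T8, T9.
T2 starts before T1 ends → T1 and T2 overlap.
T3 starts after T1 ends — done with T1.
T3 starts before T2 ends → T2 and T3 overlap.
T4 starts after T2 ends — done with T2.
T4 starts after T3 ends — done with T3.
T6 starts after T4 ends — done with T4.
T5 starts before T6 ends → T6 and T5 overlap.
T7 starts after T6 ends — done with T6.
T7 starts after T5 ends — done with T5.
T8 starts before T7 ends → T7 and T8 overlap.
T9 starts before T7 ends → T7 and T9 overlap.
T9 starts after T8 ends.
Overlapping pairs: T1 & T2, T2 & T3, T5 & T6, T7 & T8, T7 & T9 — 5 in total.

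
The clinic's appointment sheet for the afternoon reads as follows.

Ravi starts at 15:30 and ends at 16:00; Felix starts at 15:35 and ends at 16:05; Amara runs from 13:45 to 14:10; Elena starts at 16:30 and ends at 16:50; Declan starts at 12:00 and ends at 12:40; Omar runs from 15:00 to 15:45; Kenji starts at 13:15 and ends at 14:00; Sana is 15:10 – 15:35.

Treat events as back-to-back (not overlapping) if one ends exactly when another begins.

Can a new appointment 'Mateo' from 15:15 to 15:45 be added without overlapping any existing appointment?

No — it overlaps Felix, Omar, Ravi, Sana

Declan: ends 12:40 at or before Mateo starts 15:15 → clear.
Kenji: ends 14:00 at or before Mateo starts 15:15 → clear.
Amara: ends 14:10 at or before Mateo starts 15:15 → clear.
Omar: starts 15:00 before Mateo ends 15:45, and ends 15:45 after Mateo starts 15:15 → overlap.
Sana: starts 15:10 before Mateo ends 15:45, and ends 15:35 after Mateo starts 15:15 → overlap.
Ravi: starts 15:30 before Mateo ends 15:45, and ends 16:00 after Mateo starts 15:15 → overlap.
Felix: starts 15:35 before Mateo ends 15:45, and ends 16:05 after Mateo starts 15:15 → overlap.
Elena: starts 16:30 at or after Mateo ends 15:45 → clear.
Mateo overlaps Omar, Ravi, Sana, Felix.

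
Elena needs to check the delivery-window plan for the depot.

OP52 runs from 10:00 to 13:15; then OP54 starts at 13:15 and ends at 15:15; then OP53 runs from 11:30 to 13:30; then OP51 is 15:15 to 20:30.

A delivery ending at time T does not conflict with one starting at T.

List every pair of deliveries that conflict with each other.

Two intervals overlap when each starts before the other ends.
Sorted by start: OP52, OP53, OP54, OP51.
OP53 starts before OP52 ends → OP52 and OP53 overlap.
OP54 starts exactly when OP52 ends (back-to-back, no overlap); OP52 is clear from here.
OP54 starts before OP53 ends → OP53 and OP54 overlap.
OP51 starts after OP53 ends.
OP51 starts exactly when OP54 ends (back-to-back, no overlap).

OP52 & OP53, OP53 & OP54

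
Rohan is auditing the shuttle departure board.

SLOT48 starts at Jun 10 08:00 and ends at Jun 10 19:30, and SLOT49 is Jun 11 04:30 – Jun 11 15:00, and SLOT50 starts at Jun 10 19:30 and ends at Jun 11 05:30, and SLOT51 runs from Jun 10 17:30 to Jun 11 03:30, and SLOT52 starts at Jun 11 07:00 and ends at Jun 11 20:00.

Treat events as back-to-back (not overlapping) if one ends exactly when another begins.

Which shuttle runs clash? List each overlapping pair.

Sorted by start: SLOT48, SLOT51, SLOT50, SLOT49, SLOT52.
SLOT51 starts before SLOT48 ends → SLOT48 and SLOT51 overlap.
SLOT50 starts exactly when SLOT48 ends (back-to-back, no overlap), so SLOT48 has no further overlaps.
SLOT50 starts before SLOT51 ends → SLOT51 and SLOT50 overlap.
SLOT49 starts after SLOT51 ends, so SLOT51 has no further overlaps.
SLOT49 starts before SLOT50 ends → SLOT50 and SLOT49 overlap.
SLOT52 starts after SLOT50 ends.
SLOT52 starts before SLOT49 ends → SLOT49 and SLOT52 overlap.

SLOT48 & SLOT51, SLOT49 & SLOT50, SLOT49 & SLOT52, SLOT50 & SLOT51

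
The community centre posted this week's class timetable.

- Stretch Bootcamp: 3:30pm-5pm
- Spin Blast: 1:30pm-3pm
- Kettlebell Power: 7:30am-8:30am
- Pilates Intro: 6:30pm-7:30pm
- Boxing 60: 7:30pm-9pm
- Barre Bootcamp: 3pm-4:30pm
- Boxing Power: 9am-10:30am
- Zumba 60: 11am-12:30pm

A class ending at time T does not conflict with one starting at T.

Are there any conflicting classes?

Sorted by start: Kettlebell Power, Boxing Power, Zumba 60, Spin Blast, Barre Bootcamp, Stretch Bootcamp, Pilates Intro, Boxing 60.
Boxing Power starts after Kettlebell Power ends, so Kettlebell Power has no further overlaps.
Zumba 60 starts after Boxing Power ends, so Boxing Power has no further overlaps.
Spin Blast starts after Zumba 60 ends, so Zumba 60 has no further overlaps.
Barre Bootcamp starts exactly when Spin Blast ends (back-to-back, no overlap), so Spin Blast has no further overlaps.
Stretch Bootcamp starts before Barre Bootcamp ends → Barre Bootcamp and Stretch Bootcamp overlap.
That's a conflict, so the schedule is not conflict-free.

Yes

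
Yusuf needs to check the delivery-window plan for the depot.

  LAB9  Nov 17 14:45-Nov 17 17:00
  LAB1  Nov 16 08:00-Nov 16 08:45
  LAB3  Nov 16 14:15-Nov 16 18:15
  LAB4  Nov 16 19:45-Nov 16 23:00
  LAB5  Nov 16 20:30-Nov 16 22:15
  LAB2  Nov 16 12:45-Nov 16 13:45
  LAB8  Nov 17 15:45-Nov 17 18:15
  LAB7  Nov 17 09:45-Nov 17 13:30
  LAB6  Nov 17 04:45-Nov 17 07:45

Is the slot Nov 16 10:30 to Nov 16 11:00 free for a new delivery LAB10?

LAB1: ends Nov 16 08:45 at or before LAB10 starts Nov 16 10:30 → clear.
LAB2: starts Nov 16 12:45 at or after LAB10 ends Nov 16 11:00 → clear.
LAB3: starts Nov 16 14:15 at or after LAB10 ends Nov 16 11:00 → clear.
LAB4: starts Nov 16 19:45 at or after LAB10 ends Nov 16 11:00 → clear.
LAB5: starts Nov 16 20:30 at or after LAB10 ends Nov 16 11:00 → clear.
LAB6: starts Nov 17 04:45 at or after LAB10 ends Nov 16 11:00 → clear.
LAB7: starts Nov 17 09:45 at or after LAB10 ends Nov 16 11:00 → clear.
LAB9: starts Nov 17 14:45 at or after LAB10 ends Nov 16 11:00 → clear.
LAB8: starts Nov 17 15:45 at or after LAB10 ends Nov 16 11:00 → clear.

Yes — the slot is free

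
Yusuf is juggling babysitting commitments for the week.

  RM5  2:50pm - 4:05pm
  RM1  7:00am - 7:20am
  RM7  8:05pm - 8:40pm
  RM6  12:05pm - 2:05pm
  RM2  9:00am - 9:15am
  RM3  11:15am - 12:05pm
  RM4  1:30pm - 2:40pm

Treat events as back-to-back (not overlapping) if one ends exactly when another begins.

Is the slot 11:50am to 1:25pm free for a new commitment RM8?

RM1: ends 7:20am at or before RM8 starts 11:50am → clear.
RM2: ends 9:15am at or before RM8 starts 11:50am → clear.
RM3: starts 11:15am before RM8 ends 1:25pm, and ends 12:05pm after RM8 starts 11:50am → overlap.
RM6: starts 12:05pm before RM8 ends 1:25pm, and ends 2:05pm after RM8 starts 11:50am → overlap.
RM4: starts 1:30pm at or after RM8 ends 1:25pm → clear.
RM5: starts 2:50pm at or after RM8 ends 1:25pm → clear.
RM7: starts 8:05pm at or after RM8 ends 1:25pm → clear.
RM8 overlaps RM3, RM6.

No — it overlaps RM3, RM6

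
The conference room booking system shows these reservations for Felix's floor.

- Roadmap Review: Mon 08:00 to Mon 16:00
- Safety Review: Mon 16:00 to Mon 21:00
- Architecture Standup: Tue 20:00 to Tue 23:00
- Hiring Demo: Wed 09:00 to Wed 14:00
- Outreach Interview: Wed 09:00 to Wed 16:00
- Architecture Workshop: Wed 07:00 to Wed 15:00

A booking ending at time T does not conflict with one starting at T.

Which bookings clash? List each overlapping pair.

Sorted by start: Roadmap Review, Safety Review, Architecture Standup, Architecture Workshop, Hiring Demo, Outreach Interview.
Safety Review starts exactly when Roadmap Review ends (back-to-back, no overlap), so Roadmap Review has no further overlaps.
Architecture Standup starts after Safety Review ends, so Safety Review has no further overlaps.
Architecture Workshop starts after Architecture Standup ends, so Architecture Standup has no further overlaps.
Hiring Demo starts before Architecture Workshop ends → Architecture Workshop and Hiring Demo overlap.
Outreach Interview starts before Architecture Workshop ends → Architecture Workshop and Outreach Interview overlap.
Outreach Interview starts before Hiring Demo ends → Hiring Demo and Outreach Interview overlap.

Architecture Workshop & Hiring Demo, Architecture Workshop & Outreach Interview, Hiring Demo & Outreach Interview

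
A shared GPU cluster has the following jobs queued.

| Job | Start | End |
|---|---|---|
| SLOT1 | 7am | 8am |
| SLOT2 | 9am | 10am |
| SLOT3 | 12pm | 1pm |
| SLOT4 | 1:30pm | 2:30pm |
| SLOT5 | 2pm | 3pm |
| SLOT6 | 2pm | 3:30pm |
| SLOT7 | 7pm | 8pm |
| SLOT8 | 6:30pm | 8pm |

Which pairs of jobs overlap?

SLOT4 & SLOT5, SLOT4 & SLOT6, SLOT5 & SLOT6, SLOT7 & SLOT8

Check each pair: they overlap iff neither finishes before the other starts.
Sorted by start: SLOT1, SLOT2, SLOT3, SLOT4, SLOT5, SLOT6, SLOT8, SLOT7.
SLOT2 starts after SLOT1 ends; SLOT1 is clear from here.
SLOT3 starts after SLOT2 ends; SLOT2 is clear from here.
SLOT4 starts after SLOT3 ends; SLOT3 is clear from here.
SLOT5 starts before SLOT4 ends → SLOT4 and SLOT5 overlap.
SLOT6 starts before SLOT4 ends → SLOT4 and SLOT6 overlap.
SLOT8 starts after SLOT4 ends; SLOT4 is clear from here.
SLOT6 starts before SLOT5 ends → SLOT5 and SLOT6 overlap.
SLOT8 starts after SLOT5 ends; SLOT5 is clear from here.
SLOT8 starts after SLOT6 ends; SLOT6 is clear from here.
SLOT7 starts before SLOT8 ends → SLOT8 and SLOT7 overlap.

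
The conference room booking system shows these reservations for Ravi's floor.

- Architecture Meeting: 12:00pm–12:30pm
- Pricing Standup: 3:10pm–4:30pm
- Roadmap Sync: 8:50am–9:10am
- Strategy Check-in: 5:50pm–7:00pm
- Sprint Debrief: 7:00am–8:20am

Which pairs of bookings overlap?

Sorted by start: Sprint Debrief, Roadmap Sync, Architecture Meeting, Pricing Standup, Strategy Check-in.
Roadmap Sync starts after Sprint Debrief ends, so Sprint Debrief has no further overlaps.
Architecture Meeting starts after Roadmap Sync ends, so Roadmap Sync has no further overlaps.
Pricing Standup starts after Architecture Meeting ends, so Architecture Meeting has no further overlaps.
Strategy Check-in starts after Pricing Standup ends.

none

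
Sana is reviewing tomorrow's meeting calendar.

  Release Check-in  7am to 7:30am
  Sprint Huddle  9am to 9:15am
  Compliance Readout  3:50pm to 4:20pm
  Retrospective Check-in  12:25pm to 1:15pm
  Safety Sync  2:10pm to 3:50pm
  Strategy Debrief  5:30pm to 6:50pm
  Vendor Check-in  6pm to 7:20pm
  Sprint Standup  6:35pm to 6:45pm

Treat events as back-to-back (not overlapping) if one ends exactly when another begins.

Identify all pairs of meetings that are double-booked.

Sorted by start: Release Check-in, Sprint Huddle, Retrospective Check-in, Safety Sync, Compliance Readout, Strategy Debrief, Vendor Check-in, Sprint Standup.
Sprint Huddle starts after Release Check-in ends — done with Release Check-in.
Retrospective Check-in starts after Sprint Huddle ends — done with Sprint Huddle.
Safety Sync starts after Retrospective Check-in ends — done with Retrospective Check-in.
Compliance Readout starts exactly when Safety Sync ends (back-to-back, no overlap) — done with Safety Sync.
Strategy Debrief starts after Compliance Readout ends — done with Compliance Readout.
Vendor Check-in starts before Strategy Debrief ends → Strategy Debrief and Vendor Check-in overlap.
Sprint Standup starts before Strategy Debrief ends → Strategy Debrief and Sprint Standup overlap.
Sprint Standup starts before Vendor Check-in ends → Vendor Check-in and Sprint Standup overlap.

Sprint Standup & Strategy Debrief, Sprint Standup & Vendor Check-in, Strategy Debrief & Vendor Check-in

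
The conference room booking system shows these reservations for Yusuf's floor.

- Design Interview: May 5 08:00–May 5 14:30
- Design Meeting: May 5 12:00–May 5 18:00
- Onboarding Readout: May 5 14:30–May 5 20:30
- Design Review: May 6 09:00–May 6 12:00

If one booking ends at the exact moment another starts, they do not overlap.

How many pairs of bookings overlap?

2

Sorted by start: Design Interview, Design Meeting, Onboarding Readout, Design Review.
Design Meeting starts before Design Interview ends → Design Interview and Design Meeting overlap.
Onboarding Readout starts exactly when Design Interview ends (back-to-back, no overlap), so Design Interview has no further overlaps.
Onboarding Readout starts before Design Meeting ends → Design Meeting and Onboarding Readout overlap.
Design Review starts after Design Meeting ends.
Design Review starts after Onboarding Readout ends.
Overlapping pairs: Design Interview & Design Meeting, Design Meeting & Onboarding Readout — 2 in total.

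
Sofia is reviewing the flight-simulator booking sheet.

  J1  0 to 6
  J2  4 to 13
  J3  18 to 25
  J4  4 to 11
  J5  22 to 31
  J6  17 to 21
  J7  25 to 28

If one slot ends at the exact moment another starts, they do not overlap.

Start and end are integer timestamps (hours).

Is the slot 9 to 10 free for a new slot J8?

No — it overlaps J2, J4

J1: ends 6 at or before J8 starts 9 → clear.
J2: starts 4 before J8 ends 10, and ends 13 after J8 starts 9 → overlap.
J4: starts 4 before J8 ends 10, and ends 11 after J8 starts 9 → overlap.
J6: starts 17 at or after J8 ends 10 → clear.
J3: starts 18 at or after J8 ends 10 → clear.
J5: starts 22 at or after J8 ends 10 → clear.
J7: starts 25 at or after J8 ends 10 → clear.
J8 overlaps J2, J4.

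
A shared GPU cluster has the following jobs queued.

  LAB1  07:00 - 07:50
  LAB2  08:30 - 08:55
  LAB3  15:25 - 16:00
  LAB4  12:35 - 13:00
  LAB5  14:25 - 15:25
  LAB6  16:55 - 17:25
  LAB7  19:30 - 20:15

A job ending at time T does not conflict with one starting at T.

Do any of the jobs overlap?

Check each pair: they overlap iff neither finishes before the other starts.
Sorted by start: LAB1, LAB2, LAB4, LAB5, LAB3, LAB6, LAB7.
LAB2 starts after LAB1 ends, so nothing later overlaps LAB1 either.
LAB4 starts after LAB2 ends, so nothing later overlaps LAB2 either.
LAB5 starts after LAB4 ends, so nothing later overlaps LAB4 either.
LAB3 starts exactly when LAB5 ends (back-to-back, no overlap), so nothing later overlaps LAB5 either.
LAB6 starts after LAB3 ends, so nothing later overlaps LAB3 either.
LAB7 starts after LAB6 ends.
Every pair is clear; the schedule has no overlaps.

No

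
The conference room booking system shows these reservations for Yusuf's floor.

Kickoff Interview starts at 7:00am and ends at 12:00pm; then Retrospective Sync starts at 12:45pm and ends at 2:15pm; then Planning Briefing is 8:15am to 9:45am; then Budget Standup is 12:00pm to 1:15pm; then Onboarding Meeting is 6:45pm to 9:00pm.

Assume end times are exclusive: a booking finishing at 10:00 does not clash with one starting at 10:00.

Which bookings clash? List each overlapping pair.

Budget Standup & Retrospective Sync, Kickoff Interview & Planning Briefing

Sorted by start: Kickoff Interview, Planning Briefing, Budget Standup, Retrospective Sync, Onboarding Meeting.
Planning Briefing starts before Kickoff Interview ends → Kickoff Interview and Planning Briefing overlap.
Budget Standup starts exactly when Kickoff Interview ends (back-to-back, no overlap) — done with Kickoff Interview.
Budget Standup starts after Planning Briefing ends — done with Planning Briefing.
Retrospective Sync starts before Budget Standup ends → Budget Standup and Retrospective Sync overlap.
Onboarding Meeting starts after Budget Standup ends.
Onboarding Meeting starts after Retrospective Sync ends.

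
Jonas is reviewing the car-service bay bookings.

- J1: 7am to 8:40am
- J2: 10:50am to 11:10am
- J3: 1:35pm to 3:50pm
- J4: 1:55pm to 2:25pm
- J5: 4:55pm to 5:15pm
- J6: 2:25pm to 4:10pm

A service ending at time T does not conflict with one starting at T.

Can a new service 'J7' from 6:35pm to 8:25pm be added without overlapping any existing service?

Yes — the slot is free

J1: ends 8:40am at or before J7 starts 6:35pm → clear.
J2: ends 11:10am at or before J7 starts 6:35pm → clear.
J3: ends 3:50pm at or before J7 starts 6:35pm → clear.
J4: ends 2:25pm at or before J7 starts 6:35pm → clear.
J6: ends 4:10pm at or before J7 starts 6:35pm → clear.
J5: ends 5:15pm at or before J7 starts 6:35pm → clear.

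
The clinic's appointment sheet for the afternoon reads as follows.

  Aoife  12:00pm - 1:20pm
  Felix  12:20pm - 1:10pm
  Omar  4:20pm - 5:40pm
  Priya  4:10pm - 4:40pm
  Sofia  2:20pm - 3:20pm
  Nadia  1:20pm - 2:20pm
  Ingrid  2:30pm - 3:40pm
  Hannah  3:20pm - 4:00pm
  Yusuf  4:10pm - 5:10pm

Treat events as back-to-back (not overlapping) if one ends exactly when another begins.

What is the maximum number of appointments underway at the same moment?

3

Walk through starts and ends in time order (an end at T is processed before a start at T):
12:00pm start Aoife → 1
12:20pm start Felix → 2
1:10pm end Felix → 1
1:20pm end Aoife → 0
1:20pm start Nadia → 1
2:20pm end Nadia → 0
2:20pm start Sofia → 1
2:30pm start Ingrid → 2
3:20pm end Sofia → 1
3:20pm start Hannah → 2
3:40pm end Ingrid → 1
4:00pm end Hannah → 0
4:10pm start Priya → 1
4:10pm start Yusuf → 2
4:20pm start Omar → 3
4:40pm end Priya → 2
5:10pm end Yusuf → 1
5:40pm end Omar → 0
Peak is 3, at 4:20pm (Omar, Priya, Yusuf).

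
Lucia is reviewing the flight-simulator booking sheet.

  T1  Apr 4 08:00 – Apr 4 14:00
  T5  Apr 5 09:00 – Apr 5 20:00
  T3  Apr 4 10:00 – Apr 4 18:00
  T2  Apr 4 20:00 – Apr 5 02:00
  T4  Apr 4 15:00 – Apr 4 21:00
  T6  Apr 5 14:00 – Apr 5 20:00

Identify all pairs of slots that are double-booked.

Check each pair: they overlap iff neither finishes before the other starts.
Sorted by start: T1, T3, T4, T2, T5, T6.
T3 starts before T1 ends → T1 and T3 overlap.
T4 starts after T1 ends; T1 is clear from here.
T4 starts before T3 ends → T3 and T4 overlap.
T2 starts after T3 ends; T3 is clear from here.
T2 starts before T4 ends → T4 and T2 overlap.
T5 starts after T4 ends; T4 is clear from here.
T5 starts after T2 ends; T2 is clear from here.
T6 starts before T5 ends → T5 and T6 overlap.

T1 & T3, T2 & T4, T3 & T4, T5 & T6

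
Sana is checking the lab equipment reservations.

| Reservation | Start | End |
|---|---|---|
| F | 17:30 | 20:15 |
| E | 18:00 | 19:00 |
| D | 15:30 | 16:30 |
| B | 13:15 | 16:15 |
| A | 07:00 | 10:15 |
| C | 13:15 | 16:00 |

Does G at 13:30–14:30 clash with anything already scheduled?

A: ends 10:15 at or before G starts 13:30 → clear.
B: starts 13:15 before G ends 14:30, and ends 16:15 after G starts 13:30 → overlap.
C: starts 13:15 before G ends 14:30, and ends 16:00 after G starts 13:30 → overlap.
D: starts 15:30 at or after G ends 14:30 → clear.
F: starts 17:30 at or after G ends 14:30 → clear.
E: starts 18:00 at or after G ends 14:30 → clear.
G overlaps B, C.

Yes — it overlaps B, C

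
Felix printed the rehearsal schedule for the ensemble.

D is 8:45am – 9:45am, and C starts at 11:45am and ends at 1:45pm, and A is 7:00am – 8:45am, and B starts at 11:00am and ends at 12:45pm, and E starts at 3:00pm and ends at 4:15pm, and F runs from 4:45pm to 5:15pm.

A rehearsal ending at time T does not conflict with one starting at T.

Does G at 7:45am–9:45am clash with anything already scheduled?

A: starts 7:00am before G ends 9:45am, and ends 8:45am after G starts 7:45am → overlap.
D: starts 8:45am before G ends 9:45am, and ends 9:45am after G starts 7:45am → overlap.
B: starts 11:00am at or after G ends 9:45am → clear.
C: starts 11:45am at or after G ends 9:45am → clear.
E: starts 3:00pm at or after G ends 9:45am → clear.
F: starts 4:45pm at or after G ends 9:45am → clear.
G overlaps A, D.

Yes — it overlaps A, D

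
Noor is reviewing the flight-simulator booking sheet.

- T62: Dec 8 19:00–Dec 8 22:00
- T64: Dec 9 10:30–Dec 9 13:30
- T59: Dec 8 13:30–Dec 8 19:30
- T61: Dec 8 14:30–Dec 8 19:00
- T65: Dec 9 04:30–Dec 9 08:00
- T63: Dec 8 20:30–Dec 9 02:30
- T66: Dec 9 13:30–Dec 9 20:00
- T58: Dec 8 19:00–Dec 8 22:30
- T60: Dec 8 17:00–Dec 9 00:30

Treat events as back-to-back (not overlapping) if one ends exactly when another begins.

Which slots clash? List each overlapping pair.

T58 & T59, T58 & T60, T58 & T62, T58 & T63, T59 & T60, T59 & T61, T59 & T62, T60 & T61, T60 & T62, T60 & T63, T62 & T63

Sorted by start: T59, T61, T60, T58, T62, T63, T65, T64, T66.
T61 starts before T59 ends → T59 and T61 overlap.
T60 starts before T59 ends → T59 and T60 overlap.
T58 starts before T59 ends → T59 and T58 overlap.
T62 starts before T59 ends → T59 and T62 overlap.
T63 starts after T59 ends — done with T59.
T60 starts before T61 ends → T61 and T60 overlap.
T58 starts exactly when T61 ends (back-to-back, no overlap) — done with T61.
T58 starts before T60 ends → T60 and T58 overlap.
T62 starts before T60 ends → T60 and T62 overlap.
T63 starts before T60 ends → T60 and T63 overlap.
T65 starts after T60 ends — done with T60.
T62 starts before T58 ends → T58 and T62 overlap.
T63 starts before T58 ends → T58 and T63 overlap.
T65 starts after T58 ends — done with T58.
T63 starts before T62 ends → T62 and T63 overlap.
T65 starts after T62 ends — done with T62.
T65 starts after T63 ends — done with T63.
T64 starts after T65 ends — done with T65.
T66 starts exactly when T64 ends (back-to-back, no overlap).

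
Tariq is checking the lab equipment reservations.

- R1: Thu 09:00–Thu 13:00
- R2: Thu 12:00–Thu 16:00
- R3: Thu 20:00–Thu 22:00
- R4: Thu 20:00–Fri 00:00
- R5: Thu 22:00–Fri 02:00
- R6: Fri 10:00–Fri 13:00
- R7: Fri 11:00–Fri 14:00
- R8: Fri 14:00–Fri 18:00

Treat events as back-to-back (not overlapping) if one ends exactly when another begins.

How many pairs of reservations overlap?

Sorted by start: R1, R2, R3, R4, R5, R6, R7, R8.
R2 starts before R1 ends → R1 and R2 overlap.
R3 starts after R1 ends, so R1 has no further overlaps.
R3 starts after R2 ends, so R2 has no further overlaps.
R4 starts before R3 ends → R3 and R4 overlap.
R5 starts exactly when R3 ends (back-to-back, no overlap), so R3 has no further overlaps.
R5 starts before R4 ends → R4 and R5 overlap.
R6 starts after R4 ends, so R4 has no further overlaps.
R6 starts after R5 ends, so R5 has no further overlaps.
R7 starts before R6 ends → R6 and R7 overlap.
R8 starts after R6 ends.
R8 starts exactly when R7 ends (back-to-back, no overlap).
Overlapping pairs: R1 & R2, R3 & R4, R4 & R5, R6 & R7 — 4 in total.

4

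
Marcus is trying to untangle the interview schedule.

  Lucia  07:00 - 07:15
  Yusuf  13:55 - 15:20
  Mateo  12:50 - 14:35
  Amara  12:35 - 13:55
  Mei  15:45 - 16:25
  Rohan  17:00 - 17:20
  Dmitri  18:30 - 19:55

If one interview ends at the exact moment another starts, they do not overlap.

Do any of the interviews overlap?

Yes

Two intervals overlap when each starts before the other ends.
Sorted by start: Lucia, Amara, Mateo, Yusuf, Mei, Rohan, Dmitri.
Amara starts after Lucia ends; Lucia is clear from here.
Mateo starts before Amara ends → Amara and Mateo overlap.
That's a conflict, so the schedule is not conflict-free.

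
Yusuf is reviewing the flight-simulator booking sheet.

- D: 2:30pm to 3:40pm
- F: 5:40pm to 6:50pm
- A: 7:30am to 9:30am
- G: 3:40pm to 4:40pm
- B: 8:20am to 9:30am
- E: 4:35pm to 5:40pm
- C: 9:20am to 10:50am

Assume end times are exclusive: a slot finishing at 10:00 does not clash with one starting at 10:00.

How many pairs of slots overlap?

4

Sorted by start: A, B, C, D, G, E, F.
B starts before A ends → A and B overlap.
C starts before A ends → A and C overlap.
D starts after A ends, so nothing later overlaps A either.
C starts before B ends → B and C overlap.
D starts after B ends, so nothing later overlaps B either.
D starts after C ends, so nothing later overlaps C either.
G starts exactly when D ends (back-to-back, no overlap), so nothing later overlaps D either.
E starts before G ends → G and E overlap.
F starts after G ends.
F starts exactly when E ends (back-to-back, no overlap).
Overlapping pairs: A & B, A & C, B & C, E & G — 4 in total.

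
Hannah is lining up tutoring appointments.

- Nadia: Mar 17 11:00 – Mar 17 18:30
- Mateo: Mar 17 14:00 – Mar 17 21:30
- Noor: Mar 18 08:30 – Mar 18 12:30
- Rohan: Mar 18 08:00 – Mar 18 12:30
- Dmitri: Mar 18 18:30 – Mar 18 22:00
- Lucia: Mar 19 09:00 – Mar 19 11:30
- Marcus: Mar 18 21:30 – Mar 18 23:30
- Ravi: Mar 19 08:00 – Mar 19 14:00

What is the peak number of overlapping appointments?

2

Walk through starts and ends in time order (an end at T is processed before a start at T):
Mar 17 11:00 start Nadia → 1
Mar 17 14:00 start Mateo → 2
Mar 17 18:30 end Nadia → 1
Mar 17 21:30 end Mateo → 0
Mar 18 08:00 start Rohan → 1
Mar 18 08:30 start Noor → 2
Mar 18 12:30 end Noor → 1
Mar 18 12:30 end Rohan → 0
Mar 18 18:30 start Dmitri → 1
Mar 18 21:30 start Marcus → 2
Mar 18 22:00 end Dmitri → 1
Mar 18 23:30 end Marcus → 0
Mar 19 08:00 start Ravi → 1
Mar 19 09:00 start Lucia → 2
Mar 19 11:30 end Lucia → 1
Mar 19 14:00 end Ravi → 0
Peak is 2, at Mar 17 14:00 (Mateo, Nadia).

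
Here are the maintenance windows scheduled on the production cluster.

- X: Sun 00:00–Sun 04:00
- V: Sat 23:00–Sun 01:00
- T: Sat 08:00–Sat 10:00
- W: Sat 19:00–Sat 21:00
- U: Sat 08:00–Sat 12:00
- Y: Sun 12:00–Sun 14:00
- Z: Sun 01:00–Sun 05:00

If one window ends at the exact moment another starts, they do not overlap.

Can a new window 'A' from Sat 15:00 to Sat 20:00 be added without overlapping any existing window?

T: ends Sat 10:00 at or before A starts Sat 15:00 → clear.
U: ends Sat 12:00 at or before A starts Sat 15:00 → clear.
W: starts Sat 19:00 before A ends Sat 20:00, and ends Sat 21:00 after A starts Sat 15:00 → overlap.
V: starts Sat 23:00 at or after A ends Sat 20:00 → clear.
X: starts Sun 00:00 at or after A ends Sat 20:00 → clear.
Z: starts Sun 01:00 at or after A ends Sat 20:00 → clear.
Y: starts Sun 12:00 at or after A ends Sat 20:00 → clear.
A overlaps W.

No — it overlaps W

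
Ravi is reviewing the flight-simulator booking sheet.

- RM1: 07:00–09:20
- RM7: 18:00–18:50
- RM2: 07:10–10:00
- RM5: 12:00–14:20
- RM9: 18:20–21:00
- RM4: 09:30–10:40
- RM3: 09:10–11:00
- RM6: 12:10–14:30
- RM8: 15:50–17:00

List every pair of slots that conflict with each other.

Two intervals overlap when each starts before the other ends.
Sorted by start: RM1, RM2, RM3, RM4, RM5, RM6, RM8, RM7, RM9.
RM2 starts before RM1 ends → RM1 and RM2 overlap.
RM3 starts before RM1 ends → RM1 and RM3 overlap.
RM4 starts after RM1 ends, so RM1 has no further overlaps.
RM3 starts before RM2 ends → RM2 and RM3 overlap.
RM4 starts before RM2 ends → RM2 and RM4 overlap.
RM5 starts after RM2 ends, so RM2 has no further overlaps.
RM4 starts before RM3 ends → RM3 and RM4 overlap.
RM5 starts after RM3 ends, so RM3 has no further overlaps.
RM5 starts after RM4 ends, so RM4 has no further overlaps.
RM6 starts before RM5 ends → RM5 and RM6 overlap.
RM8 starts after RM5 ends, so RM5 has no further overlaps.
RM8 starts after RM6 ends, so RM6 has no further overlaps.
RM7 starts after RM8 ends, so RM8 has no further overlaps.
RM9 starts before RM7 ends → RM7 and RM9 overlap.

RM1 & RM2, RM1 & RM3, RM2 & RM3, RM2 & RM4, RM3 & RM4, RM5 & RM6, RM7 & RM9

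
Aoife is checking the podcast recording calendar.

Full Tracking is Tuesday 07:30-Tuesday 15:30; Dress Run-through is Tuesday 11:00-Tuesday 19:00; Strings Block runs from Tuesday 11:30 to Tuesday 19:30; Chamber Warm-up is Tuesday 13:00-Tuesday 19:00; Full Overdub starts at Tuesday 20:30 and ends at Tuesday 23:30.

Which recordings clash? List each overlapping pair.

Chamber Warm-up & Dress Run-through, Chamber Warm-up & Full Tracking, Chamber Warm-up & Strings Block, Dress Run-through & Full Tracking, Dress Run-through & Strings Block, Full Tracking & Strings Block

Sorted by start: Full Tracking, Dress Run-through, Strings Block, Chamber Warm-up, Full Overdub.
Dress Run-through starts before Full Tracking ends → Full Tracking and Dress Run-through overlap.
Strings Block starts before Full Tracking ends → Full Tracking and Strings Block overlap.
Chamber Warm-up starts before Full Tracking ends → Full Tracking and Chamber Warm-up overlap.
Full Overdub starts after Full Tracking ends.
Strings Block starts before Dress Run-through ends → Dress Run-through and Strings Block overlap.
Chamber Warm-up starts before Dress Run-through ends → Dress Run-through and Chamber Warm-up overlap.
Full Overdub starts after Dress Run-through ends.
Chamber Warm-up starts before Strings Block ends → Strings Block and Chamber Warm-up overlap.
Full Overdub starts after Strings Block ends.
Full Overdub starts after Chamber Warm-up ends.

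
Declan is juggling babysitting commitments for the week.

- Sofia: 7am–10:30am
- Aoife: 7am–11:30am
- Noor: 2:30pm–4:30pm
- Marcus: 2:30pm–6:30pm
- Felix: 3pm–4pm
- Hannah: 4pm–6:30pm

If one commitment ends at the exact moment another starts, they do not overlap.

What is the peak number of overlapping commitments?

Sweep the timeline, counting +1 at each start and −1 at each end (ends before starts at a tie):
7am start Aoife → 1
7am start Sofia → 2
10:30am end Sofia → 1
11:30am end Aoife → 0
2:30pm start Marcus → 1
2:30pm start Noor → 2
3pm start Felix → 3
4pm end Felix → 2
4pm start Hannah → 3
4:30pm end Noor → 2
6:30pm end Hannah → 1
6:30pm end Marcus → 0
Peak is 3, at 3pm (Felix, Marcus, Noor).

3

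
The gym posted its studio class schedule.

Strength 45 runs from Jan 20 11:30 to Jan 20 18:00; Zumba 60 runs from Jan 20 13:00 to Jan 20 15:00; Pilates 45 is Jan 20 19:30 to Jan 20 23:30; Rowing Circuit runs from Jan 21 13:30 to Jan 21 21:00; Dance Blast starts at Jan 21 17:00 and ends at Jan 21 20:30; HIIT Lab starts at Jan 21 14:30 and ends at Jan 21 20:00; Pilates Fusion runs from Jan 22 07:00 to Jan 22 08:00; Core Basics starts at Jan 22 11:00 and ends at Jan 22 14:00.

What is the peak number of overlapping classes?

Walk through starts and ends in time order (an end at T is processed before a start at T):
Jan 20 11:30 start Strength 45 → 1
Jan 20 13:00 start Zumba 60 → 2
Jan 20 15:00 end Zumba 60 → 1
Jan 20 18:00 end Strength 45 → 0
Jan 20 19:30 start Pilates 45 → 1
Jan 20 23:30 end Pilates 45 → 0
Jan 21 13:30 start Rowing Circuit → 1
Jan 21 14:30 start HIIT Lab → 2
Jan 21 17:00 start Dance Blast → 3
Jan 21 20:00 end HIIT Lab → 2
Jan 21 20:30 end Dance Blast → 1
Jan 21 21:00 end Rowing Circuit → 0
Jan 22 07:00 start Pilates Fusion → 1
Jan 22 08:00 end Pilates Fusion → 0
Jan 22 11:00 start Core Basics → 1
Jan 22 14:00 end Core Basics → 0
Peak is 3, at Jan 21 17:00 (Dance Blast, HIIT Lab, Rowing Circuit).

3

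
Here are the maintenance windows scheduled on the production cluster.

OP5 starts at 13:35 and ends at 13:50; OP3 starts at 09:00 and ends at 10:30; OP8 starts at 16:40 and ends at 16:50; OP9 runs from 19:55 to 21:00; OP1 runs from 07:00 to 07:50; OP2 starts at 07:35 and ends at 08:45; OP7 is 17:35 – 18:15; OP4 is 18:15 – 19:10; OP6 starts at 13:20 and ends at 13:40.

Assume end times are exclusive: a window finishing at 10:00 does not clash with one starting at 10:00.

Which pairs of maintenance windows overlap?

Check each pair: they overlap iff neither finishes before the other starts.
Sorted by start: OP1, OP2, OP3, OP6, OP5, OP8, OP7, OP4, OP9.
OP2 starts before OP1 ends → OP1 and OP2 overlap.
OP3 starts after OP1 ends; OP1 is clear from here.
OP3 starts after OP2 ends; OP2 is clear from here.
OP6 starts after OP3 ends; OP3 is clear from here.
OP5 starts before OP6 ends → OP6 and OP5 overlap.
OP8 starts after OP6 ends; OP6 is clear from here.
OP8 starts after OP5 ends; OP5 is clear from here.
OP7 starts after OP8 ends; OP8 is clear from here.
OP4 starts exactly when OP7 ends (back-to-back, no overlap); OP7 is clear from here.
OP9 starts after OP4 ends.

OP1 & OP2, OP5 & OP6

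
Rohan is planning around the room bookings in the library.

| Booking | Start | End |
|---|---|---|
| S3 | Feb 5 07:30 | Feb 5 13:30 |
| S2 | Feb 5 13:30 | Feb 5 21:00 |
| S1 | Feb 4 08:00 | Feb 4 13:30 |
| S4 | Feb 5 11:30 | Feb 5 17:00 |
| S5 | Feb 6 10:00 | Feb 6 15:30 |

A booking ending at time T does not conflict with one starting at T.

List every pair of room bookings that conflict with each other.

S2 & S4, S3 & S4

Two intervals overlap when each starts before the other ends.
Sorted by start: S1, S3, S4, S2, S5.
S3 starts after S1 ends, so nothing later overlaps S1 either.
S4 starts before S3 ends → S3 and S4 overlap.
S2 starts exactly when S3 ends (back-to-back, no overlap), so nothing later overlaps S3 either.
S2 starts before S4 ends → S4 and S2 overlap.
S5 starts after S4 ends.
S5 starts after S2 ends.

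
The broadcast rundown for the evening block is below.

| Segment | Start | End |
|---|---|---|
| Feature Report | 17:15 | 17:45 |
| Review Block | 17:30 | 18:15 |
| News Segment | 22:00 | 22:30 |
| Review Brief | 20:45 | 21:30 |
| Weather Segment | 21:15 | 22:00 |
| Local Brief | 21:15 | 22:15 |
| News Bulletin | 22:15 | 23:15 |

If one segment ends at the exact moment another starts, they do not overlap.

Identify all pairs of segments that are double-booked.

Sorted by start: Feature Report, Review Block, Review Brief, Weather Segment, Local Brief, News Segment, News Bulletin.
Review Block starts before Feature Report ends → Feature Report and Review Block overlap.
Review Brief starts after Feature Report ends — done with Feature Report.
Review Brief starts after Review Block ends — done with Review Block.
Weather Segment starts before Review Brief ends → Review Brief and Weather Segment overlap.
Local Brief starts before Review Brief ends → Review Brief and Local Brief overlap.
News Segment starts after Review Brief ends — done with Review Brief.
Local Brief starts before Weather Segment ends → Weather Segment and Local Brief overlap.
News Segment starts exactly when Weather Segment ends (back-to-back, no overlap) — done with Weather Segment.
News Segment starts before Local Brief ends → Local Brief and News Segment overlap.
News Bulletin starts exactly when Local Brief ends (back-to-back, no overlap).
News Bulletin starts before News Segment ends → News Segment and News Bulletin overlap.

Feature Report & Review Block, Local Brief & News Segment, Local Brief & Review Brief, Local Brief & Weather Segment, News Bulletin & News Segment, Review Brief & Weather Segment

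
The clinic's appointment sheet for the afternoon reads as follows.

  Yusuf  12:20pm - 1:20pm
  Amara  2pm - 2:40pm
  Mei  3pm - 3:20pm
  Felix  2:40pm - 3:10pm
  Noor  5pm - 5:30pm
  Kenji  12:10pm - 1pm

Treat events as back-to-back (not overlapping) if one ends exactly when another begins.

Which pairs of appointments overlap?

Felix & Mei, Kenji & Yusuf

Two intervals overlap when each starts before the other ends.
Sorted by start: Kenji, Yusuf, Amara, Felix, Mei, Noor.
Yusuf starts before Kenji ends → Kenji and Yusuf overlap.
Amara starts after Kenji ends, so Kenji has no further overlaps.
Amara starts after Yusuf ends, so Yusuf has no further overlaps.
Felix starts exactly when Amara ends (back-to-back, no overlap), so Amara has no further overlaps.
Mei starts before Felix ends → Felix and Mei overlap.
Noor starts after Felix ends.
Noor starts after Mei ends.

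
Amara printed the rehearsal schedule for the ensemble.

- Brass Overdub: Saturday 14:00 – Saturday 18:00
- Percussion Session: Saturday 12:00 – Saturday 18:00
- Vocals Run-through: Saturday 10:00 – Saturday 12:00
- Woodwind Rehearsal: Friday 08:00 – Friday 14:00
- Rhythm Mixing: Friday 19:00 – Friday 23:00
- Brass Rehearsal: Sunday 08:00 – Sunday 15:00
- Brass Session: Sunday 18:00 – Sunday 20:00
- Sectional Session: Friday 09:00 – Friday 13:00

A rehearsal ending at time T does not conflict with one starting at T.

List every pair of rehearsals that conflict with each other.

Brass Overdub & Percussion Session, Sectional Session & Woodwind Rehearsal

Two intervals overlap when each starts before the other ends.
Sorted by start: Woodwind Rehearsal, Sectional Session, Rhythm Mixing, Vocals Run-through, Percussion Session, Brass Overdub, Brass Rehearsal, Brass Session.
Sectional Session starts before Woodwind Rehearsal ends → Woodwind Rehearsal and Sectional Session overlap.
Rhythm Mixing starts after Woodwind Rehearsal ends, so nothing later overlaps Woodwind Rehearsal either.
Rhythm Mixing starts after Sectional Session ends, so nothing later overlaps Sectional Session either.
Vocals Run-through starts after Rhythm Mixing ends, so nothing later overlaps Rhythm Mixing either.
Percussion Session starts exactly when Vocals Run-through ends (back-to-back, no overlap), so nothing later overlaps Vocals Run-through either.
Brass Overdub starts before Percussion Session ends → Percussion Session and Brass Overdub overlap.
Brass Rehearsal starts after Percussion Session ends, so nothing later overlaps Percussion Session either.
Brass Rehearsal starts after Brass Overdub ends, so nothing later overlaps Brass Overdub either.
Brass Session starts after Brass Rehearsal ends.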